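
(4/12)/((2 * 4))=1/24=0.04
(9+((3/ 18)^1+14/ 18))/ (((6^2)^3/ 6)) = 179/ 139968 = 0.00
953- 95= 858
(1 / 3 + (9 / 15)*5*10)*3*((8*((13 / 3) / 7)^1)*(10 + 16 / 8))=5408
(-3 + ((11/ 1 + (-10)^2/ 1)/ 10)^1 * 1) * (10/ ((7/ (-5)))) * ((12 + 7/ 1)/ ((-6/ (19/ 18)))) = 5415/ 28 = 193.39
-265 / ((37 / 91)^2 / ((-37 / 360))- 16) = 2194465 / 145816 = 15.05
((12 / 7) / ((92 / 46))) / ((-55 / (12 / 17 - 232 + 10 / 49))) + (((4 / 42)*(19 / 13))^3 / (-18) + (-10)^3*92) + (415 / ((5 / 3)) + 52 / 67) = -1052463274432960079 / 11471411636685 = -91746.62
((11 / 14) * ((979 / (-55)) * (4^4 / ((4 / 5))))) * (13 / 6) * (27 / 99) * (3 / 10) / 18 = -4628 / 105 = -44.08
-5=-5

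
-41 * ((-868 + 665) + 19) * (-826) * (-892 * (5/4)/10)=694794856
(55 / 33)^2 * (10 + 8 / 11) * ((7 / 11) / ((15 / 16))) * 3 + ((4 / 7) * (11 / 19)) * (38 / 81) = 4173688 / 68607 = 60.83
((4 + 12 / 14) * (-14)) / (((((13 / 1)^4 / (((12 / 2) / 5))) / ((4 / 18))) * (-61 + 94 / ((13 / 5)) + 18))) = 272 / 2932995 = 0.00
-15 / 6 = -5 / 2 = -2.50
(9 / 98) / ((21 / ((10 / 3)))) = 5 / 343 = 0.01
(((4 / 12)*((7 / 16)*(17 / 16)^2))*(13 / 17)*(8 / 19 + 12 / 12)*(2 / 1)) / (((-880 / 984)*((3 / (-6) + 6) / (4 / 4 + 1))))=-1712529 / 11770880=-0.15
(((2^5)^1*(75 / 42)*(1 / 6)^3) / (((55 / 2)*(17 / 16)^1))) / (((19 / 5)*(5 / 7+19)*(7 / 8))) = 6400 / 46334673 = 0.00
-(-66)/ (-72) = -11/ 12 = -0.92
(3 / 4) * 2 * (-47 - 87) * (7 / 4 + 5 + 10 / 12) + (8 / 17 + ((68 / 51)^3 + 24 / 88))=-30720869 / 20196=-1521.14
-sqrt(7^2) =-7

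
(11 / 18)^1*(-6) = -11 / 3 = -3.67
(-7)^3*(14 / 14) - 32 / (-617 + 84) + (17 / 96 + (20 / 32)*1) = -17506511 / 51168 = -342.14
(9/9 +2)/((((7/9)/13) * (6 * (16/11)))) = 1287/224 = 5.75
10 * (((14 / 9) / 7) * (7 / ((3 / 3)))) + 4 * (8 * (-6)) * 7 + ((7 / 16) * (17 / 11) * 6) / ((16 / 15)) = -16785853 / 12672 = -1324.64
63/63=1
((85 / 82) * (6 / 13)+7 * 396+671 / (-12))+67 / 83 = 1442564239 / 530868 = 2717.37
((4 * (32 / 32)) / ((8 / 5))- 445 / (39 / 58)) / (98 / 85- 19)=4371125 / 118326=36.94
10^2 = 100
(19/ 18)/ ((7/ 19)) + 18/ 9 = 613/ 126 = 4.87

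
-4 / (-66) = 2 / 33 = 0.06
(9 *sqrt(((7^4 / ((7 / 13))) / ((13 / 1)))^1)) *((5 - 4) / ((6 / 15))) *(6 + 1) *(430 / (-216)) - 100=-5906.87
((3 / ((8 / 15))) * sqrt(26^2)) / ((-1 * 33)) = -195 / 44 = -4.43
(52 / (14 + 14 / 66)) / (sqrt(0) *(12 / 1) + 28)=429 / 3283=0.13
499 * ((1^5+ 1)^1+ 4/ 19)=20958/ 19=1103.05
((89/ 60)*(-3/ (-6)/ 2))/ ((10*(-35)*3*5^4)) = -89/ 157500000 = -0.00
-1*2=-2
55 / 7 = 7.86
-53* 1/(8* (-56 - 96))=53/1216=0.04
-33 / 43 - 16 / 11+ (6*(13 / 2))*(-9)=-167074 / 473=-353.22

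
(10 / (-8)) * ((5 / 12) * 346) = -4325 / 24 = -180.21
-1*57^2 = -3249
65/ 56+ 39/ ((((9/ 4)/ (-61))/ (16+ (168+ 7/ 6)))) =-98673991/ 504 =-195781.73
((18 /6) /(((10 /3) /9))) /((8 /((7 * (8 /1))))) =567 /10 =56.70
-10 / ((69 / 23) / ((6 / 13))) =-20 / 13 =-1.54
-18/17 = -1.06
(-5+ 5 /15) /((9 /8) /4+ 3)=-1.42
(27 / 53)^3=0.13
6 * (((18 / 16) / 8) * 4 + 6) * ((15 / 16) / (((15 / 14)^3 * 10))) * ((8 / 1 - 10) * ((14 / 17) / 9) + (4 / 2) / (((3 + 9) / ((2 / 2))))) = -2401 / 48960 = -0.05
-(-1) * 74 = 74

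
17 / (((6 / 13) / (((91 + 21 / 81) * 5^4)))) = 170170000 / 81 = 2100864.20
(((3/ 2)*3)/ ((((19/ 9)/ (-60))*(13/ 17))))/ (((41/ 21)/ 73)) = -63328230/ 10127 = -6253.40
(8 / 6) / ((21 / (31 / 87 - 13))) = -4400 / 5481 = -0.80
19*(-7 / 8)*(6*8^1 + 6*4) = -1197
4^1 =4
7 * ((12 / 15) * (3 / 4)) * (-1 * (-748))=15708 / 5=3141.60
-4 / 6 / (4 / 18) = -3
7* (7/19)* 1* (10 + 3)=637/19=33.53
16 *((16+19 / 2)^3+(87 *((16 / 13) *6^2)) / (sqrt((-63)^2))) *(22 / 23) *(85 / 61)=45313035900 / 127673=354914.79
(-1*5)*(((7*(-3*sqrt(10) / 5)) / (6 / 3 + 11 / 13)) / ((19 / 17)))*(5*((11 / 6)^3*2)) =10295285*sqrt(10) / 25308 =1286.41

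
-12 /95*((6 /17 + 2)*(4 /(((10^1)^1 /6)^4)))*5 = -31104 /40375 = -0.77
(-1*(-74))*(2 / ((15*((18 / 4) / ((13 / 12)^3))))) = 81289 / 29160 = 2.79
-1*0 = 0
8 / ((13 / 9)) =72 / 13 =5.54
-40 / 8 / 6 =-5 / 6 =-0.83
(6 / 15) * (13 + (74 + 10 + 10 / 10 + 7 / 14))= 197 / 5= 39.40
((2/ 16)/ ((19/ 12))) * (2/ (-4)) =-0.04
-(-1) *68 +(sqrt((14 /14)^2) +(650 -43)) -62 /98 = 33093 /49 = 675.37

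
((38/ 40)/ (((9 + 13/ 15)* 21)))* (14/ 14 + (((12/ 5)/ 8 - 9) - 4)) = -2223/ 41440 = -0.05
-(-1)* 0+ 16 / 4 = 4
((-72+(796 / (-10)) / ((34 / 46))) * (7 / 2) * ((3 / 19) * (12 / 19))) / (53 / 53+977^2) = -962262 / 14644876525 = -0.00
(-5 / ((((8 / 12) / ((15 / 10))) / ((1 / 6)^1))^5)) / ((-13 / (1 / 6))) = 405 / 851968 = 0.00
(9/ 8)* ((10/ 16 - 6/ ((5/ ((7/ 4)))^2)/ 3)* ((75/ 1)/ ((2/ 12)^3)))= 6925.50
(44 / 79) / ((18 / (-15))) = -110 / 237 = -0.46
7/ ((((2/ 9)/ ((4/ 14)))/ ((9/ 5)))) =16.20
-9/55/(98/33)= -27/490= -0.06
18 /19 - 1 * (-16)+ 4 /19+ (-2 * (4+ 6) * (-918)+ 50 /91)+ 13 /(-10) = 317728083 /17290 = 18376.41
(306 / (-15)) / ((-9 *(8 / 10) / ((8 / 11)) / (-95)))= -6460 / 33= -195.76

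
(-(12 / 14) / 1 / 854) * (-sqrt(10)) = 3 * sqrt(10) / 2989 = 0.00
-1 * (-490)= 490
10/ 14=5/ 7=0.71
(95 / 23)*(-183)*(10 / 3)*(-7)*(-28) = -11358200 / 23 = -493834.78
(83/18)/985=83/17730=0.00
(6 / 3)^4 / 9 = 16 / 9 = 1.78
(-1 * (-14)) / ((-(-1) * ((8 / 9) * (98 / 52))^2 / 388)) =1327833 / 686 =1935.62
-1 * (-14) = 14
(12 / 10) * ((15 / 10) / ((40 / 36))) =81 / 50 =1.62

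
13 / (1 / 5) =65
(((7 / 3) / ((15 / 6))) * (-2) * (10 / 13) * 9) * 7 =-1176 / 13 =-90.46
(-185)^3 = -6331625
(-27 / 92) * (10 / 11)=-135 / 506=-0.27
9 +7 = 16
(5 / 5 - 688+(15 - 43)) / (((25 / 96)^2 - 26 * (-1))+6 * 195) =-6589440 / 11022961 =-0.60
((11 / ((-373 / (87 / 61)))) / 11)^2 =7569 / 517699009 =0.00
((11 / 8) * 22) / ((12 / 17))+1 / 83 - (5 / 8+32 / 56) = 1162087 / 27888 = 41.67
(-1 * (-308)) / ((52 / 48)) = 3696 / 13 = 284.31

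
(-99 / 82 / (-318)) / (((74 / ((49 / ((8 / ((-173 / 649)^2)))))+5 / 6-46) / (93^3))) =116781036767703 / 4774857895306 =24.46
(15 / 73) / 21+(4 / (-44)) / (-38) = 2601 / 213598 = 0.01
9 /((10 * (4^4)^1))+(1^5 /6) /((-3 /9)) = -1271 /2560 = -0.50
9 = 9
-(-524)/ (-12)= -131/ 3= -43.67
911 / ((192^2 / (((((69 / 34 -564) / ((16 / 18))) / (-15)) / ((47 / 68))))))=5802159 / 3850240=1.51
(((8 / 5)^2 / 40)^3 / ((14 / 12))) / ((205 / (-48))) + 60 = 60.00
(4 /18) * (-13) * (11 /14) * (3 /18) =-143 /378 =-0.38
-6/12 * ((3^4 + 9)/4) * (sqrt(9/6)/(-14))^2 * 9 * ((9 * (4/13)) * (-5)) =54675/5096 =10.73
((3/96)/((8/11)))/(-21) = -11/5376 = -0.00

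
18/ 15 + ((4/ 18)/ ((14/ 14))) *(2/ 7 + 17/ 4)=1391/ 630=2.21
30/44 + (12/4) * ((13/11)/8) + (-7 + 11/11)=-39/8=-4.88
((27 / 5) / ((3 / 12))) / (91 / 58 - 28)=-2088 / 2555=-0.82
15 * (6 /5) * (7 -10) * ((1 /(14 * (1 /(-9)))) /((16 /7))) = 243 /16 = 15.19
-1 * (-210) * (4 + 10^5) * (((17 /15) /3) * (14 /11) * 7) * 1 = 2332493296 /33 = 70681615.03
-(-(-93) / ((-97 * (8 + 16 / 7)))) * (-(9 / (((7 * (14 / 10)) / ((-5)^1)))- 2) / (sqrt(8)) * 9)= 30039 * sqrt(2) / 21728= 1.96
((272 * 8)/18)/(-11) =-1088/99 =-10.99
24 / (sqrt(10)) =12*sqrt(10) / 5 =7.59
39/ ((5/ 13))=507/ 5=101.40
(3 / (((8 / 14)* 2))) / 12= 7 / 32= 0.22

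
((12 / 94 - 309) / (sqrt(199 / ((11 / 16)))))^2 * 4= 2318176179 / 1758364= 1318.37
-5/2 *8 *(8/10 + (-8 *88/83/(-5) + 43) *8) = -594896/83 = -7167.42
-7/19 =-0.37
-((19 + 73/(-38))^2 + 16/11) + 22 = -4306867/15884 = -271.14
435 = 435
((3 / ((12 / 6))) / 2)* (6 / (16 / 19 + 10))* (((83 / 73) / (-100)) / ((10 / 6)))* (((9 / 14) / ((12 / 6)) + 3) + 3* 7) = -28996299 / 421064000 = -0.07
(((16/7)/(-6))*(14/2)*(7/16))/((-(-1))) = -1.17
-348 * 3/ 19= -1044/ 19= -54.95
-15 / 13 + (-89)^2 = 7919.85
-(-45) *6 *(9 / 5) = 486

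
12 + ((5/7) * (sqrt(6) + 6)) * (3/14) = 15 * sqrt(6)/98 + 633/49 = 13.29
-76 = -76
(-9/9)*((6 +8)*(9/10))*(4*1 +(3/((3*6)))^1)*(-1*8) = 420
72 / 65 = 1.11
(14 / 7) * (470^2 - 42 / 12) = 441793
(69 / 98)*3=207 / 98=2.11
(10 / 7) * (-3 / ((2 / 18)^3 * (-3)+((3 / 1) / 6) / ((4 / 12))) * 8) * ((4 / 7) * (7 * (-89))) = 41523840 / 5089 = 8159.53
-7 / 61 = -0.11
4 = 4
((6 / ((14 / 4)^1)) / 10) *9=54 / 35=1.54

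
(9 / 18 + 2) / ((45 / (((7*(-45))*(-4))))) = 70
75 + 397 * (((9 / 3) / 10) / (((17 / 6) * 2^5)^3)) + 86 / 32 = 15633591197 / 201236480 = 77.69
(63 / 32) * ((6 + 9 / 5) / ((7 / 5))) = 351 / 32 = 10.97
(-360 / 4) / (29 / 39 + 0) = -3510 / 29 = -121.03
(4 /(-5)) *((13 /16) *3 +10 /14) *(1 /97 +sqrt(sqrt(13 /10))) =-353 *10^(3 /4) *13^(1 /4) /1400-353 /13580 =-2.72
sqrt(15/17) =0.94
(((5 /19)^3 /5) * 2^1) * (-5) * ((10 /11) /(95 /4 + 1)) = -10000 /7469451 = -0.00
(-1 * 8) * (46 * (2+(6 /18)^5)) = -179216 /243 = -737.51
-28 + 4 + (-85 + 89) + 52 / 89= -1728 / 89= -19.42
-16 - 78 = -94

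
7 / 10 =0.70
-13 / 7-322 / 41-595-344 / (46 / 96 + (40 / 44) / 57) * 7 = -5468.22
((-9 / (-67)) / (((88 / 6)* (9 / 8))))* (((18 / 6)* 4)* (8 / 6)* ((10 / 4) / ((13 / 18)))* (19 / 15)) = 5472 / 9581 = 0.57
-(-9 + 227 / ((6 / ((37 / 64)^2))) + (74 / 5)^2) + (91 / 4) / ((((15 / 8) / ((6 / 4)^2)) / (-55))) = -1059339251 / 614400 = -1724.18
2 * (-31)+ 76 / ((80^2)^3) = -4063231999981 / 65536000000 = -62.00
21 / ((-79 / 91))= -24.19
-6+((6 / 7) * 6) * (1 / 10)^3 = -10491 / 1750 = -5.99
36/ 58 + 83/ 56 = 3415/ 1624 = 2.10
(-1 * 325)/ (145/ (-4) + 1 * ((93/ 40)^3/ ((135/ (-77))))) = 7.49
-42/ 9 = -14/ 3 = -4.67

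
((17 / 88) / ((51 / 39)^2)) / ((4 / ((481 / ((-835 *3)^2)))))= 81289 / 37549749600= 0.00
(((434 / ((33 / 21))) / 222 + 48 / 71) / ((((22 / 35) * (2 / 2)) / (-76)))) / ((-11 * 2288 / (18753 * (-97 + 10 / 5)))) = -65735022014725 / 4000038328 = -16433.60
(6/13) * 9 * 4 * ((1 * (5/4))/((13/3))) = 810/169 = 4.79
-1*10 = -10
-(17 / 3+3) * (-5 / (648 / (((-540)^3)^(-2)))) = 13 / 4820130755942400000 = 0.00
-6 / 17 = -0.35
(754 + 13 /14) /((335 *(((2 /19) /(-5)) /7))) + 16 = -196523 /268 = -733.29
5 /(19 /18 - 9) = -90 /143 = -0.63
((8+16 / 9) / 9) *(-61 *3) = -5368 / 27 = -198.81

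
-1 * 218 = -218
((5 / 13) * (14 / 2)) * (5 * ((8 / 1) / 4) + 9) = 665 / 13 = 51.15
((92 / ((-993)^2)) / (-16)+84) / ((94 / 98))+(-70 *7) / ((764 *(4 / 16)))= 3009918301439 / 35407047492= 85.01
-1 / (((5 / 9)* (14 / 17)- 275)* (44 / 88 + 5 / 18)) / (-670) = -1377 / 197003450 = -0.00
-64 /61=-1.05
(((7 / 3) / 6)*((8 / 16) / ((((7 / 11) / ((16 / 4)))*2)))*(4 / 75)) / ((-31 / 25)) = -22 / 837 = -0.03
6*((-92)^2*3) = 152352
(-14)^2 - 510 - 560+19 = -855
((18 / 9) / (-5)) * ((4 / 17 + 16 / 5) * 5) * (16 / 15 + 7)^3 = -1034591624 / 286875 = -3606.42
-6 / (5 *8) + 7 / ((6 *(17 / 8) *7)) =-73 / 1020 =-0.07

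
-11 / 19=-0.58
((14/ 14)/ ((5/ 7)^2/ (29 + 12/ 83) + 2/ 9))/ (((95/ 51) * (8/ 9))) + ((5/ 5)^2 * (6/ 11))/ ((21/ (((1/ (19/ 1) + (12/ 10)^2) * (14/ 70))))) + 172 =65298116067453/ 374143231000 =174.53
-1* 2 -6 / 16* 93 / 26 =-695 / 208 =-3.34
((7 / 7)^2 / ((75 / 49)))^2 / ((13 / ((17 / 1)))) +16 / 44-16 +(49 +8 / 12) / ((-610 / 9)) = -1551589711 / 98133750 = -15.81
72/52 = 18/13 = 1.38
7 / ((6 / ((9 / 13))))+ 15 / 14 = 171 / 91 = 1.88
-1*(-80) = 80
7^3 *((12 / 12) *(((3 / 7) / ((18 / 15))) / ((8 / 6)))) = 735 / 8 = 91.88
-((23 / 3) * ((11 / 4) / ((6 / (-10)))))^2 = -1234.74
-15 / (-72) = 5 / 24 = 0.21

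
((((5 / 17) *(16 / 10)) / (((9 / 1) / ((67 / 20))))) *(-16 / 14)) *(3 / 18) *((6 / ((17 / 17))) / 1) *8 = -8576 / 5355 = -1.60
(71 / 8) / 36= 71 / 288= 0.25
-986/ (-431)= 986/ 431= 2.29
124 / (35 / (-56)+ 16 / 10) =4960 / 39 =127.18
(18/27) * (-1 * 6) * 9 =-36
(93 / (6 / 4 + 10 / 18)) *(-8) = -13392 / 37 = -361.95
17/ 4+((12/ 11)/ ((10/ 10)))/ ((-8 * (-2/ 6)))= 205/ 44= 4.66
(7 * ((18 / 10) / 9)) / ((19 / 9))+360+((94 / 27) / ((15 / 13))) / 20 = 27764639 / 76950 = 360.81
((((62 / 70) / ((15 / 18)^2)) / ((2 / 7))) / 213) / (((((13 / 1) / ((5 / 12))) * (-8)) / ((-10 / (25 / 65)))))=31 / 14200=0.00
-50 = -50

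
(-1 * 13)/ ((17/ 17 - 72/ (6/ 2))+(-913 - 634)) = 13/ 1570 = 0.01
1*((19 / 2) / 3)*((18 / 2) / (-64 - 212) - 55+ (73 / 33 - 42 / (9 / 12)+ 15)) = -5411941 / 18216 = -297.10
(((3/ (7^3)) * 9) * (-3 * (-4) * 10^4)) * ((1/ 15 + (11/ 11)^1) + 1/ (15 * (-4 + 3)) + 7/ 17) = 77760000/ 5831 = 13335.62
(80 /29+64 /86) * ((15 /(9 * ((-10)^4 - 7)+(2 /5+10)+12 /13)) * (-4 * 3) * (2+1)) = -153316800 /7290761327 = -0.02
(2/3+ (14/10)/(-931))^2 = 1760929/3980025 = 0.44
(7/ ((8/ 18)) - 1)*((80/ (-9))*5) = -5900/ 9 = -655.56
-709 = -709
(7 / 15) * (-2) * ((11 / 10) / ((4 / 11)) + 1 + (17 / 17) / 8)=-581 / 150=-3.87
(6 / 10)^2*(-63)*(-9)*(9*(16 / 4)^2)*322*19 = 4495702176 / 25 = 179828087.04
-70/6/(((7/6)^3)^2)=-77760/16807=-4.63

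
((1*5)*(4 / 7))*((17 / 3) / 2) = 170 / 21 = 8.10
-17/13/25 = -17/325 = -0.05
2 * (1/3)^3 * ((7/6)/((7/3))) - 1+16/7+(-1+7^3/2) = 64949/378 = 171.82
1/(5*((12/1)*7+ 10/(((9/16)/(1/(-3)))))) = 27/10540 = 0.00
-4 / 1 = -4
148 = 148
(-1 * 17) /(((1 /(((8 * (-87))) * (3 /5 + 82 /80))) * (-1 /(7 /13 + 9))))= -183396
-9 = -9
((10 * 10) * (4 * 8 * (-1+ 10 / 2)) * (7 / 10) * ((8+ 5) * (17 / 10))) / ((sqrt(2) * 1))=99008 * sqrt(2)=140018.46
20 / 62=10 / 31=0.32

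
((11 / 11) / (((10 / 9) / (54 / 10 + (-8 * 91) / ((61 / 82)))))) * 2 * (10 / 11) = -5342994 / 3355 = -1592.55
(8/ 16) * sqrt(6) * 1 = sqrt(6)/ 2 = 1.22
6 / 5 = 1.20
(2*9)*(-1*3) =-54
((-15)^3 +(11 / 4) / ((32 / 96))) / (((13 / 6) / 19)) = -29523.81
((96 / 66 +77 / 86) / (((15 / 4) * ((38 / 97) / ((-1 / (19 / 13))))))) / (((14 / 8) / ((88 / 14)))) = -786864 / 200165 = -3.93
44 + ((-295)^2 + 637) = 87706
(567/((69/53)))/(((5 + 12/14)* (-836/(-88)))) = 140238/17917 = 7.83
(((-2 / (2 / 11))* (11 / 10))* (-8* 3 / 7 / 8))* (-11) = -3993 / 70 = -57.04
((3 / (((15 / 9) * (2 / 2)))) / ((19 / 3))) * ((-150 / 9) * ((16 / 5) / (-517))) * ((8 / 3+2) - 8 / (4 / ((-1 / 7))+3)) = 3264 / 22325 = 0.15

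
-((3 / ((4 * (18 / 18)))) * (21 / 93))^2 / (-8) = 441 / 123008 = 0.00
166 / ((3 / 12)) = 664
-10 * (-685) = 6850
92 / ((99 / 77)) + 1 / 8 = 71.68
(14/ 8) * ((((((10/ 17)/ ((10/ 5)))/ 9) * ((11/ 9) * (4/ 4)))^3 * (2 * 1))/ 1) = 1164625/ 5221939266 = 0.00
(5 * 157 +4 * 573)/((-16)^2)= 3077/256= 12.02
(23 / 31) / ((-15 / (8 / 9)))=-184 / 4185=-0.04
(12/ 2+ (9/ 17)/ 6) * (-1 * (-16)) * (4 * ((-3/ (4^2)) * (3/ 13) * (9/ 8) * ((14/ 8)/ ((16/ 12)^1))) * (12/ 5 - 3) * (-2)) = -29.87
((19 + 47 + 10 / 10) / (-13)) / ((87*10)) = -67 / 11310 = -0.01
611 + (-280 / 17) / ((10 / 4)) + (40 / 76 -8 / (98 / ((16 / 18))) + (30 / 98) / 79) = 6806593466 / 11252997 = 604.87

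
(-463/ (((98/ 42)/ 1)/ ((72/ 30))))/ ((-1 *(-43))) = -16668/ 1505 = -11.08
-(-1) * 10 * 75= 750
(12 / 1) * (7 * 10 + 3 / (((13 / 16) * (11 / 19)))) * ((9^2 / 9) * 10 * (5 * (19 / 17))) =1120597200 / 2431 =460961.42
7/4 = 1.75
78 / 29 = 2.69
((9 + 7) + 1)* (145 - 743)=-10166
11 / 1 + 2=13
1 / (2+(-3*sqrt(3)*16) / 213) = 0.62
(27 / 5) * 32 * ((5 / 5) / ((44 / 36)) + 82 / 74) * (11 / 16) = 42336 / 185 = 228.84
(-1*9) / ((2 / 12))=-54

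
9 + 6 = 15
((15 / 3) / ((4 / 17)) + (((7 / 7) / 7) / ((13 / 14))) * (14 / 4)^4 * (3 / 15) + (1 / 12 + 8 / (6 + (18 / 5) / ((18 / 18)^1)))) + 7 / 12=14231 / 520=27.37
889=889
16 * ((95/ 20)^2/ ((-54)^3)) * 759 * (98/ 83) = -4475317/ 2178252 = -2.05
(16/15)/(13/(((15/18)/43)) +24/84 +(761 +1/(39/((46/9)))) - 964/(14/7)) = 13104/11673413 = 0.00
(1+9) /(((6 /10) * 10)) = 5 /3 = 1.67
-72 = -72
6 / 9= 0.67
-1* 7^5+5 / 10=-33613 / 2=-16806.50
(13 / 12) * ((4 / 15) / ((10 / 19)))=247 / 450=0.55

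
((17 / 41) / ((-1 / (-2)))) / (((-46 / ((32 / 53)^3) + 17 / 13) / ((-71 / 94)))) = 257081344 / 85242184265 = 0.00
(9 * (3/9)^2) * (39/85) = 39/85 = 0.46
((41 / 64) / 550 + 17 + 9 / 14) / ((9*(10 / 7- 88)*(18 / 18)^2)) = -4347487 / 191980800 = -0.02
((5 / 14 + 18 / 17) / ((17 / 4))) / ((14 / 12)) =4044 / 14161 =0.29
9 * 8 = 72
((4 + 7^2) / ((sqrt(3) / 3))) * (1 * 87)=4611 * sqrt(3)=7986.49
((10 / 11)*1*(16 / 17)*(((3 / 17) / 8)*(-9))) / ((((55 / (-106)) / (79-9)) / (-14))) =-11219040 / 34969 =-320.83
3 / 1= 3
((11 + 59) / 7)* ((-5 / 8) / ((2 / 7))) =-175 / 8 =-21.88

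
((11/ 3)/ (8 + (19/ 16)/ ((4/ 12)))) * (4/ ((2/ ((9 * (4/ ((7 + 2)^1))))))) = 1408/ 555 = 2.54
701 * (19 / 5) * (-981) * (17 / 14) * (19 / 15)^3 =-169280853913 / 26250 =-6448794.43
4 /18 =2 /9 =0.22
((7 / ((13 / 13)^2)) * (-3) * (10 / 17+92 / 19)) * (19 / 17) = -36834 / 289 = -127.45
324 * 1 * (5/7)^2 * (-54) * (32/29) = -13996800/1421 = -9849.96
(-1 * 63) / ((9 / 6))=-42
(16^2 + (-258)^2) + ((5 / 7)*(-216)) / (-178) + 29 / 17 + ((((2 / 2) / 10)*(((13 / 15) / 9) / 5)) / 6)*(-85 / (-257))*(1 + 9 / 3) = 368314073274086 / 5511821175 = 66822.57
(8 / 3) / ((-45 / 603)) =-536 / 15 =-35.73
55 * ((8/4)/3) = 110/3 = 36.67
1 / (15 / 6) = 2 / 5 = 0.40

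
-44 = -44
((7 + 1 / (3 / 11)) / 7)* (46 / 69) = 64 / 63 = 1.02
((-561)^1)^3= -176558481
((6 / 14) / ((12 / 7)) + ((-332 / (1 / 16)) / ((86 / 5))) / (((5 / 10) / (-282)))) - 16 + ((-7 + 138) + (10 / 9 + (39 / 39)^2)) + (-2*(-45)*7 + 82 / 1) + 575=175588.55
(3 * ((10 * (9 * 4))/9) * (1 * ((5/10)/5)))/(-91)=-12/91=-0.13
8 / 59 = 0.14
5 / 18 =0.28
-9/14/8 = -9/112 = -0.08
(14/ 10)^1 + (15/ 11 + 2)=262/ 55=4.76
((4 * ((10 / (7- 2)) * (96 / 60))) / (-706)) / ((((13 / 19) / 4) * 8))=-304 / 22945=-0.01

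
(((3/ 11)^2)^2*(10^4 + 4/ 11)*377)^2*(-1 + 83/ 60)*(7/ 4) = 37848993204932530803/ 129687123005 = 291848506.84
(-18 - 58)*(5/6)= -190/3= -63.33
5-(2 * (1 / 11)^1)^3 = 6647 / 1331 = 4.99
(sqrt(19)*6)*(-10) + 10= 10 - 60*sqrt(19)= -251.53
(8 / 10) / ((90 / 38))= 0.34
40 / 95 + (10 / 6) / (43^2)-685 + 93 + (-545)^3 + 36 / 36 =-17060936167417 / 105393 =-161879215.58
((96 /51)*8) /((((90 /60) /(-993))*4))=-42368 /17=-2492.24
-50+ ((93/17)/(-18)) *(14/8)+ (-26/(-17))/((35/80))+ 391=982361/2856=343.96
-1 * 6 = -6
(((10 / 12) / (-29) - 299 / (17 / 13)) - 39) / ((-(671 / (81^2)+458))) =1731633795 / 2963530474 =0.58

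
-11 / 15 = -0.73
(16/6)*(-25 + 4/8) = -196/3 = -65.33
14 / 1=14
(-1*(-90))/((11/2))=180/11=16.36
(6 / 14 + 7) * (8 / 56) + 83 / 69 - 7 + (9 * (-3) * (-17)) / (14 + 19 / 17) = 22266859 / 868917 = 25.63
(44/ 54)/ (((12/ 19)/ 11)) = 2299/ 162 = 14.19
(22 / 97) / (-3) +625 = 181853 / 291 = 624.92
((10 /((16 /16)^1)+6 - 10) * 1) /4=3 /2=1.50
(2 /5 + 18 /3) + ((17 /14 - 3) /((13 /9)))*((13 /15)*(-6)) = 449 /35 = 12.83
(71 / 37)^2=5041 / 1369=3.68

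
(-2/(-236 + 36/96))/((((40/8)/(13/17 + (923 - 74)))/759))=175432224/160225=1094.91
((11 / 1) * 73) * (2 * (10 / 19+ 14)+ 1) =458513 / 19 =24132.26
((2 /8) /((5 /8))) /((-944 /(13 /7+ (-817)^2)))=-1168109 /4130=-282.84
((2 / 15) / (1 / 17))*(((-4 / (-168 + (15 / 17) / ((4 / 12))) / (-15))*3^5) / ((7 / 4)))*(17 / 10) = -707472 / 819875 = -0.86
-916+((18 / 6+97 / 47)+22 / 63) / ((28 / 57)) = -6252511 / 6909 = -904.98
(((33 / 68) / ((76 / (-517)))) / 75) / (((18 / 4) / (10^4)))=-97.82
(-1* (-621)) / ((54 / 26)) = 299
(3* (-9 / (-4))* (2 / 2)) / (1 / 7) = 189 / 4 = 47.25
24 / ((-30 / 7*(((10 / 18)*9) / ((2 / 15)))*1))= -56 / 375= -0.15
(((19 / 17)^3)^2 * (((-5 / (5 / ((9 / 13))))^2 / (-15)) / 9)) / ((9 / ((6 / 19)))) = -4952198 / 20396245805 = -0.00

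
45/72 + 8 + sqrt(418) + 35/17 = 1453/136 + sqrt(418) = 31.13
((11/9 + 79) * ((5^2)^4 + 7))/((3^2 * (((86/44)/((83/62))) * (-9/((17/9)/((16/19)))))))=-5198264000831/8745813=-594371.73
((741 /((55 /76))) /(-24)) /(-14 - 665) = 4693 /74690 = 0.06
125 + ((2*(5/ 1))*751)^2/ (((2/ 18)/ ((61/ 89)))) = 30963666025/ 89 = 347906359.83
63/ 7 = 9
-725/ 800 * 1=-29/ 32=-0.91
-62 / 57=-1.09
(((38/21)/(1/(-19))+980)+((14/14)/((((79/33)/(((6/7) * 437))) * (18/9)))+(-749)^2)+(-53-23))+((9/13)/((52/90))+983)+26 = 562959.05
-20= -20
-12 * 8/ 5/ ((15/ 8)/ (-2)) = 512/ 25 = 20.48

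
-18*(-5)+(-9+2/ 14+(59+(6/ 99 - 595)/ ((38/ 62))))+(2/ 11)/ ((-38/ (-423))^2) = -12251173/ 15162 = -808.02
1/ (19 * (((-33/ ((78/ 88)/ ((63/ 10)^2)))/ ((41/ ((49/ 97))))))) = -1292525/ 447111819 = -0.00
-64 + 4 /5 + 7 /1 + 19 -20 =-286 /5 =-57.20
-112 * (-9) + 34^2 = 2164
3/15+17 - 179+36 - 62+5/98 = -187.75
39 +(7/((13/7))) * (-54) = -2139/13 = -164.54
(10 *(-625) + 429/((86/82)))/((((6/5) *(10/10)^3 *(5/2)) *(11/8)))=-2009288/1419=-1415.99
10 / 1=10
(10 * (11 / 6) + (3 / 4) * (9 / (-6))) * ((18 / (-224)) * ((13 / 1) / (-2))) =2301 / 256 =8.99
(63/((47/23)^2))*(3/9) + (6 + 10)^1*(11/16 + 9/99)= 424832/24299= 17.48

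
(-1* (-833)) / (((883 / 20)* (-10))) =-1666 / 883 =-1.89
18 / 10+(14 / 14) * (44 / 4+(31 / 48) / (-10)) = 6113 / 480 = 12.74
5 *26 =130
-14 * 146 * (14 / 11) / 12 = -7154 / 33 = -216.79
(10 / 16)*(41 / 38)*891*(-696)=-15890985 / 38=-418183.82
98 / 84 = 7 / 6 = 1.17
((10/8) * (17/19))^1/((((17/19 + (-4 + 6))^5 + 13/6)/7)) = 232622985/6103791074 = 0.04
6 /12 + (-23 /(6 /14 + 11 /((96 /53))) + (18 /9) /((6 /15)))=17147 /8738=1.96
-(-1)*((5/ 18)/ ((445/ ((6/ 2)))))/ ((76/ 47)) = 47/ 40584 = 0.00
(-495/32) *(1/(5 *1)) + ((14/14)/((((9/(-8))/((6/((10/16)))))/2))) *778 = -6374861/480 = -13280.96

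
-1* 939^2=-881721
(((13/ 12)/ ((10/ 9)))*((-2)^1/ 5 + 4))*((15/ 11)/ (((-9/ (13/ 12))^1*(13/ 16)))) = -39/ 55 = -0.71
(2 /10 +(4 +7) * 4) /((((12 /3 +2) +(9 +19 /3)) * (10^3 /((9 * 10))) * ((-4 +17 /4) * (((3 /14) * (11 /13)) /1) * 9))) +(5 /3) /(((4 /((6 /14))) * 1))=0.64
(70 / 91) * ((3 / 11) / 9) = 10 / 429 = 0.02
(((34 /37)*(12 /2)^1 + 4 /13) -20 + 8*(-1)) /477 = -3556 /76479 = -0.05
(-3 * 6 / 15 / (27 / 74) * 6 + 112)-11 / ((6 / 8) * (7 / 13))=2276 / 35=65.03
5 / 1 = 5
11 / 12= 0.92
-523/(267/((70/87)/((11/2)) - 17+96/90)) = 39507943/1277595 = 30.92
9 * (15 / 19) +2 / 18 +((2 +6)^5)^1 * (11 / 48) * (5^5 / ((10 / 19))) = 7624321234 / 171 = 44586673.88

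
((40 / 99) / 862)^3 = 8000 / 77685040104309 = 0.00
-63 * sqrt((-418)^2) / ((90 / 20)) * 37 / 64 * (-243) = 13153833 / 16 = 822114.56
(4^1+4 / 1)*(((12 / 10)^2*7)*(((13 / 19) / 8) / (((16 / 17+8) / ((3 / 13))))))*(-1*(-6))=9639 / 9025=1.07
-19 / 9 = -2.11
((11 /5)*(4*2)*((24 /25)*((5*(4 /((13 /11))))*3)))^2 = 77720518656 /105625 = 735815.56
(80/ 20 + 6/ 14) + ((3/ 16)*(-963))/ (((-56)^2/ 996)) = -663809/ 12544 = -52.92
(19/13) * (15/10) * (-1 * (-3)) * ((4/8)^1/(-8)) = -171/416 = -0.41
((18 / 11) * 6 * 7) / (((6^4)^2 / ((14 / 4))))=0.00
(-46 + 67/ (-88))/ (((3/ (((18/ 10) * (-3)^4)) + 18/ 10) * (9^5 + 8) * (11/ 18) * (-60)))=2999835/ 252907586624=0.00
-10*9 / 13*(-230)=20700 / 13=1592.31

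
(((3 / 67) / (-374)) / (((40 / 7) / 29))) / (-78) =203 / 26060320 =0.00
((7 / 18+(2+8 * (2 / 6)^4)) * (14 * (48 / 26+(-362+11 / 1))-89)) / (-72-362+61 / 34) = 34098481 / 1190295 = 28.65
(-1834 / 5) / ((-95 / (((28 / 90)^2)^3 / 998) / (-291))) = -669744697664 / 656066682421875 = -0.00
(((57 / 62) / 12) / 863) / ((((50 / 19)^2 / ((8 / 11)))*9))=6859 / 6621367500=0.00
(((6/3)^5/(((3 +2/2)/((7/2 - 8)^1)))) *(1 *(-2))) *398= 28656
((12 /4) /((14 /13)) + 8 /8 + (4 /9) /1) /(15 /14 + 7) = 533 /1017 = 0.52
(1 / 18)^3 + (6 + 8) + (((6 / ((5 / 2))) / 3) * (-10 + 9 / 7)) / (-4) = 3213467 / 204120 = 15.74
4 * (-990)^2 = 3920400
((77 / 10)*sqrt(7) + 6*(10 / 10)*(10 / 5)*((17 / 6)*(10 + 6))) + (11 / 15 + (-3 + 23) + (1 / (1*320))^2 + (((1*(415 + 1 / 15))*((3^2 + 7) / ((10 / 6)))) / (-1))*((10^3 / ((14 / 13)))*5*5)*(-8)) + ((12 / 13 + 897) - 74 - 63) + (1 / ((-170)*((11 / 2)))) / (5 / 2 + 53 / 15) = 77*sqrt(7) / 10 + 700193324075613146791 / 946199654400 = 740005917.46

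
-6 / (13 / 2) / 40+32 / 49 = 4013 / 6370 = 0.63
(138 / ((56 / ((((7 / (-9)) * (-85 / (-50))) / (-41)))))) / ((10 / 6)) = 391 / 8200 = 0.05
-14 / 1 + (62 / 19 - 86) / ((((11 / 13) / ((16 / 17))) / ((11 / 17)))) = -403850 / 5491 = -73.55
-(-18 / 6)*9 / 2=13.50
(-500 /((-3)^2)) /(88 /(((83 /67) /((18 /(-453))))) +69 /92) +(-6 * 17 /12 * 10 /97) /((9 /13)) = 463317395 /18141813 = 25.54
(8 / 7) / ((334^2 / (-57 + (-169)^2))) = 8144 / 27889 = 0.29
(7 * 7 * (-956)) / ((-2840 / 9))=105399 / 710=148.45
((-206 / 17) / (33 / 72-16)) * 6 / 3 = 9888 / 6341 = 1.56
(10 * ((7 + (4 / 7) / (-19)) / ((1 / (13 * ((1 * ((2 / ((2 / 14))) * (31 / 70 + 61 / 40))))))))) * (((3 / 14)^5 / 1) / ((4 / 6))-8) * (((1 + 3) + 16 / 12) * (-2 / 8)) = 1002358776315 / 3764768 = 266247.16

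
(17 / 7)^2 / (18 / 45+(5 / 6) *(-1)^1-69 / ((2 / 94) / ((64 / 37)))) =-320790 / 305125009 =-0.00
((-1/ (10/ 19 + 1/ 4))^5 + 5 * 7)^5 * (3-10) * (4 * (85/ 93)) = -4561381652450872474483260003993043213440540171826329540/ 5789778975665430014846530942270507350031366469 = -787833468.54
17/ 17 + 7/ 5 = 12/ 5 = 2.40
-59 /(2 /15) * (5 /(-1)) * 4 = 8850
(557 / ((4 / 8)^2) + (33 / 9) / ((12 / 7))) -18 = 79637 / 36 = 2212.14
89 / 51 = 1.75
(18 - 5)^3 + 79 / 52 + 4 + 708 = 151347 / 52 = 2910.52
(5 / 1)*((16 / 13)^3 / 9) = 1.04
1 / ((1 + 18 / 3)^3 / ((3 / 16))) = 3 / 5488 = 0.00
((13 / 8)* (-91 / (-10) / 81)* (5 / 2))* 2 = 1183 / 1296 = 0.91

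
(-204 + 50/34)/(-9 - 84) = 3443/1581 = 2.18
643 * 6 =3858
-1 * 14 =-14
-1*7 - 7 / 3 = -28 / 3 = -9.33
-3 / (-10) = 3 / 10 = 0.30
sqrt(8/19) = 2 * sqrt(38)/19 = 0.65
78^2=6084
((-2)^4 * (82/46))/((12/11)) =1804/69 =26.14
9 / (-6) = -3 / 2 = -1.50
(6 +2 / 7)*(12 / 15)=176 / 35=5.03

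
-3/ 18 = -1/ 6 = -0.17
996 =996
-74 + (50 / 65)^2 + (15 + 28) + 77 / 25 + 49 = 91563 / 4225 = 21.67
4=4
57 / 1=57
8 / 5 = 1.60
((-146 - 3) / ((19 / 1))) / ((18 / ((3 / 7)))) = -149 / 798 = -0.19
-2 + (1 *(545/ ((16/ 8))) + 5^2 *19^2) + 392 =19375/ 2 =9687.50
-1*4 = -4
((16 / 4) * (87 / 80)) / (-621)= -29 / 4140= -0.01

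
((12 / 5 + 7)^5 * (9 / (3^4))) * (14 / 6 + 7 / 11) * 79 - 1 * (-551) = 1776100441069 / 928125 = 1913643.57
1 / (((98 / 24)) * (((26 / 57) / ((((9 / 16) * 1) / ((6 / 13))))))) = 513 / 784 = 0.65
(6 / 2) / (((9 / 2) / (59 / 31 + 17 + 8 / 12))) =3640 / 279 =13.05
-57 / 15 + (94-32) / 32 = -149 / 80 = -1.86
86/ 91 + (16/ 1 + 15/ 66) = 34379/ 2002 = 17.17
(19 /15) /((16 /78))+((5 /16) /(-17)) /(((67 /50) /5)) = 34776 /5695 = 6.11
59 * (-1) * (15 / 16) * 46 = -20355 / 8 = -2544.38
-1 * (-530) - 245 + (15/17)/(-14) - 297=-2871/238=-12.06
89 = 89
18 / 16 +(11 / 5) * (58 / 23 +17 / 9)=89659 / 8280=10.83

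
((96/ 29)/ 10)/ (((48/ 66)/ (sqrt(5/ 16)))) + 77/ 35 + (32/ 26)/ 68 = 33 * sqrt(5)/ 290 + 2451/ 1105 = 2.47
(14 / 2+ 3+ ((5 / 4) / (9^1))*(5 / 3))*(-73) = -746.90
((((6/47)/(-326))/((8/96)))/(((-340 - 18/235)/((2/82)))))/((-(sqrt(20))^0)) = -90/267045997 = -0.00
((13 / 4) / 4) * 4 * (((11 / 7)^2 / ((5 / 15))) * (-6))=-144.46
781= 781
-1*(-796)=796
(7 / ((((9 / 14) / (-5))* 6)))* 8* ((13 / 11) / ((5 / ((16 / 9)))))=-81536 / 2673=-30.50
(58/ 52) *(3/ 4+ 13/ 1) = 1595/ 104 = 15.34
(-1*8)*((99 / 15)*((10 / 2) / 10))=-132 / 5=-26.40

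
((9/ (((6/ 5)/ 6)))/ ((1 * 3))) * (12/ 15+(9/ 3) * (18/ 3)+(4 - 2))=312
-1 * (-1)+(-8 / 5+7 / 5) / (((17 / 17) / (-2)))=7 / 5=1.40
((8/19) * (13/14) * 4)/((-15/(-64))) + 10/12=9983/1330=7.51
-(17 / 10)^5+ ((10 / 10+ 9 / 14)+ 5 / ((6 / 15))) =-38999 / 700000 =-0.06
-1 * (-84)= 84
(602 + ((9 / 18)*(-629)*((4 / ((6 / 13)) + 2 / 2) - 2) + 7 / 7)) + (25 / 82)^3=-2990848841 / 1654104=-1808.14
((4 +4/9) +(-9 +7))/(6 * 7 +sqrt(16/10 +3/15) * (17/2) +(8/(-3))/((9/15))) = 148720/2074199-20196 * sqrt(5)/2074199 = 0.05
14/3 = 4.67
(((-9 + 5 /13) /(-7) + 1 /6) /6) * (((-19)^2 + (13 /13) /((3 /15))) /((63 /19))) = 126331 /4914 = 25.71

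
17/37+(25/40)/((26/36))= 2549/1924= 1.32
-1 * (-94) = 94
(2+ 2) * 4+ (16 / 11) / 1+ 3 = 225 / 11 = 20.45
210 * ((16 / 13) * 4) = 13440 / 13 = 1033.85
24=24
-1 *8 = -8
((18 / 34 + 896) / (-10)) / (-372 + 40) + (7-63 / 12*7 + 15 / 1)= -817249 / 56440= -14.48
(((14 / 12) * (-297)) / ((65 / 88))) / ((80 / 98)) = -373527 / 650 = -574.66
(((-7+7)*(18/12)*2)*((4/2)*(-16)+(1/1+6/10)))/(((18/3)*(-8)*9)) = 0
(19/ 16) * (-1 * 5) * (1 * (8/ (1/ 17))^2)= -109820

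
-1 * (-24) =24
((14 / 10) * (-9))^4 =15752961 / 625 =25204.74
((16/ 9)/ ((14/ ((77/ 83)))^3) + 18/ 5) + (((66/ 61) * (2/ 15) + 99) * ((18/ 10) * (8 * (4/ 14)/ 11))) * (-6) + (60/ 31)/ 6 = -372221148417938/ 1702967516775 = -218.57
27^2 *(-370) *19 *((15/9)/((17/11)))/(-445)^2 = -3758238/134657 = -27.91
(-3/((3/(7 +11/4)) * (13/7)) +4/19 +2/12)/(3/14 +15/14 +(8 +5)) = -7777/22800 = -0.34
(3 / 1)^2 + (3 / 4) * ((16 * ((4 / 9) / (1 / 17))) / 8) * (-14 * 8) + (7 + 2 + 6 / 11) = -41276 / 33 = -1250.79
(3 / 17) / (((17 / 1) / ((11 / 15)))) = 11 / 1445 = 0.01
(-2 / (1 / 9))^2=324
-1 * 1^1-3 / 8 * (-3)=1 / 8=0.12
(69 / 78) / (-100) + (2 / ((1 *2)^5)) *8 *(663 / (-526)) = -436999 / 683800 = -0.64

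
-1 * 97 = -97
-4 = -4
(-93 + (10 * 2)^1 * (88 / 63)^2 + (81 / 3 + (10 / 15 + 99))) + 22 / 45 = 1452217 / 19845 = 73.18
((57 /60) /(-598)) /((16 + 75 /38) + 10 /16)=-361 /4226365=-0.00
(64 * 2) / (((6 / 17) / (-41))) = -44608 / 3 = -14869.33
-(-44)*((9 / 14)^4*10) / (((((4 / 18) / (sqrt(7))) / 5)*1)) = 16238475*sqrt(7) / 9604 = 4473.45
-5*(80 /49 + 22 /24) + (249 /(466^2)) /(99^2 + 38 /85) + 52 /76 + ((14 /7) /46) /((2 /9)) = -11.87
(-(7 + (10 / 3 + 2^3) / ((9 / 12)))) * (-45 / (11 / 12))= 11940 / 11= 1085.45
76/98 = 38/49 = 0.78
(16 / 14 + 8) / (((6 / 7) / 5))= 160 / 3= 53.33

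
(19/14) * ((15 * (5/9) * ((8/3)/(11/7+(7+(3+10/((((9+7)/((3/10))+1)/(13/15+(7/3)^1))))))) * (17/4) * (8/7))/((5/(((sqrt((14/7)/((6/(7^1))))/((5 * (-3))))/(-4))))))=105298 * sqrt(21)/7867125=0.06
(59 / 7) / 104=0.08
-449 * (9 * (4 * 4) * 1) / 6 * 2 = -21552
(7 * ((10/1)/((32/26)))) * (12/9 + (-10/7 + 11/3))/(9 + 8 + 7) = 1625/192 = 8.46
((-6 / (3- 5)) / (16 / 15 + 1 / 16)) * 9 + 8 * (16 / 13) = 118928 / 3523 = 33.76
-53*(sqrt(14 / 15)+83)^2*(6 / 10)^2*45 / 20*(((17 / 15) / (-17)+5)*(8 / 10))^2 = -359937282864 / 78125 - 578134176*sqrt(210) / 78125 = -4714435.11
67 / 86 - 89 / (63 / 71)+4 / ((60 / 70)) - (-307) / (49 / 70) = 1862251 / 5418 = 343.72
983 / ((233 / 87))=85521 / 233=367.04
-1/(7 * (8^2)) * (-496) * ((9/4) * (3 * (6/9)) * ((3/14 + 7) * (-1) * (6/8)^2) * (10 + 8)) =-2282499/6272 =-363.92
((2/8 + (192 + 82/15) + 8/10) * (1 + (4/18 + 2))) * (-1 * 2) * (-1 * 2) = 2558.66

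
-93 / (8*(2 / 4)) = -93 / 4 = -23.25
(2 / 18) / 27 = 1 / 243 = 0.00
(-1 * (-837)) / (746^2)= 0.00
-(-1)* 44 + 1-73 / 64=2807 / 64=43.86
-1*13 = -13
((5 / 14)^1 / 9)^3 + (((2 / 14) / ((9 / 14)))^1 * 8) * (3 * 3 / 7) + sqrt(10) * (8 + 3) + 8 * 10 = 11 * sqrt(10) + 164602493 / 2000376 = 117.07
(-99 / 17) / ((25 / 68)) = -396 / 25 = -15.84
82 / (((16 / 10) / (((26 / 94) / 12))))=1.18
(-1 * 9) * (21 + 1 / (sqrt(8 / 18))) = -405 / 2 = -202.50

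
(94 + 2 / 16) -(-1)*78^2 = 49425 / 8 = 6178.12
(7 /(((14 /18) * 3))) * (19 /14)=57 /14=4.07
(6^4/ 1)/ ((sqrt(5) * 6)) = 216 * sqrt(5)/ 5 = 96.60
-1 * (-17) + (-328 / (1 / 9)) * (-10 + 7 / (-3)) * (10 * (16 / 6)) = 970897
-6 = -6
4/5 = 0.80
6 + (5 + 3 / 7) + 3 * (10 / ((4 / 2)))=185 / 7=26.43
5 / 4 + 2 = 13 / 4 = 3.25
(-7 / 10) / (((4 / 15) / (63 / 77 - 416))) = 95907 / 88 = 1089.85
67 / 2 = 33.50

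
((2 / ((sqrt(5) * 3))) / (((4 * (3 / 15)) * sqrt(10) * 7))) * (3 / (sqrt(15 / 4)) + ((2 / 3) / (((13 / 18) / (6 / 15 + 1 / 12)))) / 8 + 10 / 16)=0.04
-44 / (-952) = 11 / 238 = 0.05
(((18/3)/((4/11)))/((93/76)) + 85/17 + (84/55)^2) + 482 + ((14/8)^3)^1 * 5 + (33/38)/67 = 4046364188917/7640036800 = 529.63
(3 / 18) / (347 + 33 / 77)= 7 / 14592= 0.00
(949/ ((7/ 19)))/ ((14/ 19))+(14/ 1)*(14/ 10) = 1722549/ 490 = 3515.41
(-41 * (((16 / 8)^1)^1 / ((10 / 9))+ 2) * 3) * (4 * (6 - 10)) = 7478.40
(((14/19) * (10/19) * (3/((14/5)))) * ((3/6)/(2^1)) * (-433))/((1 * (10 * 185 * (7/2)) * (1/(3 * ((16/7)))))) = -31176/654493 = -0.05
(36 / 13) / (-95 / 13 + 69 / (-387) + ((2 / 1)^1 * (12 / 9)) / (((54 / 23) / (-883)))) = -62694 / 22874941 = -0.00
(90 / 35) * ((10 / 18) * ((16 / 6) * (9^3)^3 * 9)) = 92980917360 / 7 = 13282988194.29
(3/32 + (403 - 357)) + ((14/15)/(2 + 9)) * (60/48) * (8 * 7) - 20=33827/1056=32.03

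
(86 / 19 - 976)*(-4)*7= 516824 / 19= 27201.26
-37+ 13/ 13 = -36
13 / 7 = 1.86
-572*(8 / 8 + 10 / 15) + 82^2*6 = 118172 / 3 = 39390.67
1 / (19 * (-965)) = -1 / 18335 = -0.00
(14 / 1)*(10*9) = 1260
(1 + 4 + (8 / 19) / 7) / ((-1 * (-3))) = 673 / 399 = 1.69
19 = 19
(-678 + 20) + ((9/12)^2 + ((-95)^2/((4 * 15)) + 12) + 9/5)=-118373/240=-493.22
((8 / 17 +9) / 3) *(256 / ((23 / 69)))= 41216 / 17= 2424.47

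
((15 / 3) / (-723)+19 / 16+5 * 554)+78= 32959321 / 11568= 2849.18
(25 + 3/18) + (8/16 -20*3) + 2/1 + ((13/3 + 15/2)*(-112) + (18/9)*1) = -4067/3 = -1355.67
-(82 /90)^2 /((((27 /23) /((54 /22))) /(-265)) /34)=69670726 /4455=15638.77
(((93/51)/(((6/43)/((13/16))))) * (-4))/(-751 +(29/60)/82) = 3552445/62813147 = 0.06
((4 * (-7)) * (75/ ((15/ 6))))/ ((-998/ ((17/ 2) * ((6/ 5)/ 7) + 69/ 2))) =15102/ 499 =30.26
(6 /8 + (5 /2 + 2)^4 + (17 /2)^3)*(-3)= -49197 /16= -3074.81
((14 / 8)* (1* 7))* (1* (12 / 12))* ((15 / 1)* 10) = 3675 / 2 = 1837.50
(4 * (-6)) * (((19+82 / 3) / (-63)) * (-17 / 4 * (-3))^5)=5328723321 / 896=5947235.85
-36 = -36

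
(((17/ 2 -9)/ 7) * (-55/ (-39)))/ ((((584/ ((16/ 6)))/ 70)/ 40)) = -11000/ 8541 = -1.29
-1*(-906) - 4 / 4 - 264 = 641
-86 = -86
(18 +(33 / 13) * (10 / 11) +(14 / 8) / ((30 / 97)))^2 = 674.23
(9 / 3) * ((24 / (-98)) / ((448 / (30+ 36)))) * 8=-297 / 343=-0.87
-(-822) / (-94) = -411 / 47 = -8.74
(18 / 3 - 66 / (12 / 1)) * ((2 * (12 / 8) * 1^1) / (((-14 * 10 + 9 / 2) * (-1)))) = 3 / 271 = 0.01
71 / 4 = 17.75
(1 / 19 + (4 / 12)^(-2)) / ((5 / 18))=32.59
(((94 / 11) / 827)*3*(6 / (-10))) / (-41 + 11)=141 / 227425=0.00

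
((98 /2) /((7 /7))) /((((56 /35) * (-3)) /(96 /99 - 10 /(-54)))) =-84035 /7128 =-11.79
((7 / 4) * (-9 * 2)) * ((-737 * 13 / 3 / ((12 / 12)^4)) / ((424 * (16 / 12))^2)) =1810809 / 5752832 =0.31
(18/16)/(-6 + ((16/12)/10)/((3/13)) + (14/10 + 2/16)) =-405/1403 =-0.29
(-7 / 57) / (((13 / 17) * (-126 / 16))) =136 / 6669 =0.02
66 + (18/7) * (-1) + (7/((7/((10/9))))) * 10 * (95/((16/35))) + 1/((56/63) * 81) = 398575/168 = 2372.47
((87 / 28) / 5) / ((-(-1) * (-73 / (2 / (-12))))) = 29 / 20440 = 0.00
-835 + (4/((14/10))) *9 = -5665/7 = -809.29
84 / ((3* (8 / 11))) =77 / 2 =38.50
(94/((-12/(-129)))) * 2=2021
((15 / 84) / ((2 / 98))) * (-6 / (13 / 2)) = -105 / 13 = -8.08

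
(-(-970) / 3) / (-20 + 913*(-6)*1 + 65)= -970 / 16299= -0.06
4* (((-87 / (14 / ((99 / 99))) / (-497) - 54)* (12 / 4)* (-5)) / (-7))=-11269350 / 24353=-462.75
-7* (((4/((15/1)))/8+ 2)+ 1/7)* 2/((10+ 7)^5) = -457/21297855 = -0.00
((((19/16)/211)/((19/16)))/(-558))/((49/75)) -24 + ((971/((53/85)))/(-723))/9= -24.24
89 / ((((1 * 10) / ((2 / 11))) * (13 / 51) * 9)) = 1513 / 2145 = 0.71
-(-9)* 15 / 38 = 135 / 38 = 3.55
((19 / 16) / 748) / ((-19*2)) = -1 / 23936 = -0.00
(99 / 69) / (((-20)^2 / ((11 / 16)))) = 363 / 147200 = 0.00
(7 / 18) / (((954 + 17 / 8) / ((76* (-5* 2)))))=-21280 / 68841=-0.31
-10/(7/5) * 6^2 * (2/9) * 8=-3200/7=-457.14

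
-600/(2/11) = -3300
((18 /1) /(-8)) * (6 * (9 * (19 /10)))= -4617 /20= -230.85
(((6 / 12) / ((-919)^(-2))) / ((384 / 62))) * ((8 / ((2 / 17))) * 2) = 9272575.98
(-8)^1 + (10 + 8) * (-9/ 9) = -26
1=1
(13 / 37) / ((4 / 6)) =39 / 74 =0.53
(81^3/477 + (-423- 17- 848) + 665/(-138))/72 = -1306915/526608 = -2.48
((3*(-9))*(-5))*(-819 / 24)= -36855 / 8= -4606.88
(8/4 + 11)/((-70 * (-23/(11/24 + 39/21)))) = 0.02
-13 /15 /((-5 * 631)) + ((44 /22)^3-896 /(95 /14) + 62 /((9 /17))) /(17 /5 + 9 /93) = -1448780264 /731029275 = -1.98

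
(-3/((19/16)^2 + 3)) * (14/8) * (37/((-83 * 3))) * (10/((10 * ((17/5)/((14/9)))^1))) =1160320/14337171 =0.08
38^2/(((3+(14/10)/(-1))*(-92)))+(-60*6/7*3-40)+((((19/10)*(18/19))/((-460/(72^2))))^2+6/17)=207.75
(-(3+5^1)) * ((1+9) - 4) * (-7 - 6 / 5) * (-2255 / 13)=-887568 / 13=-68274.46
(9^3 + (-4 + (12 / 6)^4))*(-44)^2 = 1434576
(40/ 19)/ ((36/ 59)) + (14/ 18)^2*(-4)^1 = 1586/ 1539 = 1.03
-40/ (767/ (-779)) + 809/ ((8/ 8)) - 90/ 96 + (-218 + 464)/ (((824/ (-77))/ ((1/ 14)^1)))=1070680107/ 1264016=847.05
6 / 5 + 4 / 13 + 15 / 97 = 10481 / 6305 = 1.66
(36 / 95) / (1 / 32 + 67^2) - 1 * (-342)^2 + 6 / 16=-1418810877131 / 12130360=-116963.62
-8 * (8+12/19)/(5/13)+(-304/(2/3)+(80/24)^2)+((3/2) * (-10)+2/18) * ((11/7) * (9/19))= -3803518/5985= -635.51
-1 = -1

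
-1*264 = -264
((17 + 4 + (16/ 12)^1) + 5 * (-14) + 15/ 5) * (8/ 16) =-67/ 3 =-22.33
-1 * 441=-441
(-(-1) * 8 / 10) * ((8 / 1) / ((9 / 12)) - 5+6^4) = 3124 / 3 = 1041.33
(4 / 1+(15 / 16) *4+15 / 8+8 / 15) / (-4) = -2.54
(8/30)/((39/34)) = 0.23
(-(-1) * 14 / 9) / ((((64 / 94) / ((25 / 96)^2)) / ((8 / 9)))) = 205625 / 1492992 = 0.14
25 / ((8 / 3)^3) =675 / 512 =1.32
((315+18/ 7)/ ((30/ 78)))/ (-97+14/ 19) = -549081/ 64015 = -8.58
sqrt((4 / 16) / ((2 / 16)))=sqrt(2)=1.41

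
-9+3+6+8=8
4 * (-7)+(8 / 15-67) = -1417 / 15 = -94.47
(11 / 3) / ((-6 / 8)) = -4.89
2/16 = 0.12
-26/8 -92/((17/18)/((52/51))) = -118573/1156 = -102.57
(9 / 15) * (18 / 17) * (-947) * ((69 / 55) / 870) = -588087 / 677875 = -0.87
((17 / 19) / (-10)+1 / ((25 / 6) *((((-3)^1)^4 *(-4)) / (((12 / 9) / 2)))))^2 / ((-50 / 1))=-47927929 / 296065125000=-0.00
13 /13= 1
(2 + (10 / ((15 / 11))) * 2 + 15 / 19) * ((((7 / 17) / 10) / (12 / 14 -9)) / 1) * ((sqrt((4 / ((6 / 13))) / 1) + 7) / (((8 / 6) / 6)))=-3.95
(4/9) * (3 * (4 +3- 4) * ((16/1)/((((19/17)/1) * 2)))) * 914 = 497216/19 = 26169.26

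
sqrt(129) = 11.36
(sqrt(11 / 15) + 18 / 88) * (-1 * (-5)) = 45 / 44 + sqrt(165) / 3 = 5.30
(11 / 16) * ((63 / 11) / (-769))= -63 / 12304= -0.01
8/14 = 4/7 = 0.57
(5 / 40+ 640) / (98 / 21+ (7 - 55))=-14.77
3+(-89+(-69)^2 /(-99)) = -1475 /11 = -134.09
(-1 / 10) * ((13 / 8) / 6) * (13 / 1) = -169 / 480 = -0.35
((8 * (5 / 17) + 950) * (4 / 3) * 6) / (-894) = -64760 / 7599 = -8.52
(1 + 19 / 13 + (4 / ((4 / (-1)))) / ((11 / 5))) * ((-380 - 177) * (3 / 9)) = -159859 / 429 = -372.63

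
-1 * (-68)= 68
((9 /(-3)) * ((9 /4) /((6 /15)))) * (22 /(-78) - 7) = 3195 /26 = 122.88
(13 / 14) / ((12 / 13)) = 169 / 168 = 1.01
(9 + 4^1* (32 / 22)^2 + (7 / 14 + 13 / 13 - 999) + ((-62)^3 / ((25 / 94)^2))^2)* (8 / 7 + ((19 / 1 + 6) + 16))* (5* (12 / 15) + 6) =63318253749589156594517 / 13234375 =4784378087336134.62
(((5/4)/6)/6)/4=5/576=0.01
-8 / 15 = -0.53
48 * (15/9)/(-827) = -80/827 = -0.10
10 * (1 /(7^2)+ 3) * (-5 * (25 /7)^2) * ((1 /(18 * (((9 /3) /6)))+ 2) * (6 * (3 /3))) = -175750000 /7203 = -24399.56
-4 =-4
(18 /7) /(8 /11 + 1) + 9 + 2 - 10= 2.49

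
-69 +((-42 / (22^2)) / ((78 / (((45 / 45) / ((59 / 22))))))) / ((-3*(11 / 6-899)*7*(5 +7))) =-37604755189 / 544996452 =-69.00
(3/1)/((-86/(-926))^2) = 347.81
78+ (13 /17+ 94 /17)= 1433 /17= 84.29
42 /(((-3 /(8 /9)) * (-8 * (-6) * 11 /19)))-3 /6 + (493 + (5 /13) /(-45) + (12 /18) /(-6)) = 3798703 /7722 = 491.93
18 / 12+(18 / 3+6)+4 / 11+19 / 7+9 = 3939 / 154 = 25.58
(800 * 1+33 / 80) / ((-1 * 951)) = -64033 / 76080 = -0.84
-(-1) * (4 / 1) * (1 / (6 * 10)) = 1 / 15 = 0.07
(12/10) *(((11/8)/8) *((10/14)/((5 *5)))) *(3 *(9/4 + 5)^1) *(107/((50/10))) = 307197/112000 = 2.74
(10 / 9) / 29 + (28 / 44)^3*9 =819017 / 347391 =2.36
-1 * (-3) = 3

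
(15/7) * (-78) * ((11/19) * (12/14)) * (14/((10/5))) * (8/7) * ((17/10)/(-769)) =1050192/715939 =1.47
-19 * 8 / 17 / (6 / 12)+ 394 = 6394 / 17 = 376.12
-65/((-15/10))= 130/3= 43.33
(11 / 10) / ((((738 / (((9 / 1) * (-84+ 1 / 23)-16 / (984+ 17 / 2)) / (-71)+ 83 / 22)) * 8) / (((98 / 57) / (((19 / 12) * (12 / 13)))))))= 654837297569 / 207262866981600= 0.00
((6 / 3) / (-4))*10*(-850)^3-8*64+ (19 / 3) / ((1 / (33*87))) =3070642671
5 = 5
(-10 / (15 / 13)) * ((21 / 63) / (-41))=26 / 369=0.07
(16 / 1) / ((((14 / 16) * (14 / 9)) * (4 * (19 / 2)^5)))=4608 / 121328851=0.00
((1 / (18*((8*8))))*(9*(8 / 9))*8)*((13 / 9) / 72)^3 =2197 / 4897760256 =0.00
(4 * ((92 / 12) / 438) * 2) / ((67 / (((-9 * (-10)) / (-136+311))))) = 0.00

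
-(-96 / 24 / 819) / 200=1 / 40950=0.00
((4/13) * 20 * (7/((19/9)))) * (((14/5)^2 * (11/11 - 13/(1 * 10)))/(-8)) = 37044/6175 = 6.00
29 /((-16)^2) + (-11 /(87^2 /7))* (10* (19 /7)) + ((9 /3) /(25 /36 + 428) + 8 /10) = 96313645673 /149519842560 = 0.64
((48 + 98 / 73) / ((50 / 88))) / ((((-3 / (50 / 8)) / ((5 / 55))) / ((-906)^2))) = -985550424 / 73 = -13500690.74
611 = 611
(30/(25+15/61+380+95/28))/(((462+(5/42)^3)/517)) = 392534227008/4778029768571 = 0.08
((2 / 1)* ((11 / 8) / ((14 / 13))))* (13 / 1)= 1859 / 56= 33.20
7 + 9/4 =37/4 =9.25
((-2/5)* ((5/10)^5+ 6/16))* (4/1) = -13/20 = -0.65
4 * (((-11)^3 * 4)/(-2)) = 10648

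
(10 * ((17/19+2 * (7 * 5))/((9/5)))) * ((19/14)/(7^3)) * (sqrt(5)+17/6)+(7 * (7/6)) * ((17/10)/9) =11225 * sqrt(5)/7203+7724783/1296540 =9.44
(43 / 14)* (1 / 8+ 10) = 3483 / 112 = 31.10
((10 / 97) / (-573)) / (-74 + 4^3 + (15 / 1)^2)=-2 / 2389983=-0.00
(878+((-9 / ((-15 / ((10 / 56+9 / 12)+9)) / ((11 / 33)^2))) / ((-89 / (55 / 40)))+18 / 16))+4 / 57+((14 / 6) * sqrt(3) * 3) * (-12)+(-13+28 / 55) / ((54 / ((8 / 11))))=181295342357 / 206247888 - 84 * sqrt(3)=733.52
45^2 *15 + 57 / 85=2581932 / 85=30375.67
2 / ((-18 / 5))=-5 / 9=-0.56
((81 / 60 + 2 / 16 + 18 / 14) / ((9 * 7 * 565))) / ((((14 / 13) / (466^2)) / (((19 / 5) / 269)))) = 10365453059 / 46917769500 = 0.22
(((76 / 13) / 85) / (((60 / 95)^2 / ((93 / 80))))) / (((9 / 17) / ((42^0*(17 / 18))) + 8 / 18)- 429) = -10844079 / 23154872000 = -0.00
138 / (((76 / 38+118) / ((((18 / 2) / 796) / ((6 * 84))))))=23 / 891520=0.00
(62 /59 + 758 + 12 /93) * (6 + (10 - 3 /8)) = 43391875 /3658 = 11862.19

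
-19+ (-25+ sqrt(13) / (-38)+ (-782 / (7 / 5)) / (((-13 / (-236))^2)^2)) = -12129002463348 / 199927- sqrt(13) / 38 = -60667155.92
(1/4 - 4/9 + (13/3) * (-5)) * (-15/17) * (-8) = -7870/51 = -154.31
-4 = -4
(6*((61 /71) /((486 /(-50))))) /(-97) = 3050 /557847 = 0.01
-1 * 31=-31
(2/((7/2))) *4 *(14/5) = 32/5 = 6.40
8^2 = 64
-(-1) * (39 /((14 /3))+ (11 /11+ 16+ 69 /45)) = 26.89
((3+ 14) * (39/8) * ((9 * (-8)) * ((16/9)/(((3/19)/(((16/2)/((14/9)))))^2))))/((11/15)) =-8271694080/539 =-15346371.21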